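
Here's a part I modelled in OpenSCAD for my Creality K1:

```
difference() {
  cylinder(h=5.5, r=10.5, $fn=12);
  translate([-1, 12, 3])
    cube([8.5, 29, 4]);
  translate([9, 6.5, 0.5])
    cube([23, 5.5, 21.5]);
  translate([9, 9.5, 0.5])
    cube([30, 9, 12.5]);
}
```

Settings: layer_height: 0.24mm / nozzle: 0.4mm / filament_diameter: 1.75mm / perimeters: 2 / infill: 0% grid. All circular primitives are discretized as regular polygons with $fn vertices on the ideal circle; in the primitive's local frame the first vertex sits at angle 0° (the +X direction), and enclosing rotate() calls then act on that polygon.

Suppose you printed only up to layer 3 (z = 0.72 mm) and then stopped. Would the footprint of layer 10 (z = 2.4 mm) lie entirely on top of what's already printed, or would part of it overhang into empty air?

Compare the two slices. At z = 0.72: the cylinder: section is a regular 12-gon, circumradius r=10.5 (area = (12/2)·10.500²·sin(360°/12) = 330.75 mm²); the cube at (-1, 12) is not intersected at this z (z outside [3, 7]); the cube at (9, 6.5) is present — its section is the full 23×5.5 rectangle (area 126.50 mm²); the cube at (9, 9.5) is present — its section is the full 30×9 rectangle (area 270.00 mm²); Taking the first minus the rest: starting from the r=10.5 cylinder (330.75 mm²), the 23×5.5 cube at (9, 6.5) misses the remaining region (no effect); the 30×9 cube at (9, 9.5) misses the remaining region (no effect) — area = 330.75 mm². At z = 2.4: the r=10.5 cylinder contributes a regular 12-gon of circumradius 10.5 (area = (12/2)·10.500²·sin(360°/12) = 330.75 mm²); the cube at (-1, 12) is absent (z outside [3, 7]); the 23×5.5 cube at (9, 6.5) contributes its full rectangle (area 126.50 mm²); the cube at (9, 9.5) (footprint 30×9) is included at this height (area 270.00 mm²); After the difference (first − rest): starting from the r=10.5 cylinder (330.75 mm²), the 23×5.5 cube at (9, 6.5) misses the remaining region (no effect); the 30×9 cube at (9, 9.5) misses the remaining region (no effect) — area = 330.75 mm². Checking containment: the cross-section at z = 2.4 is a subset of the cross-section at z = 0.72.

entirely on top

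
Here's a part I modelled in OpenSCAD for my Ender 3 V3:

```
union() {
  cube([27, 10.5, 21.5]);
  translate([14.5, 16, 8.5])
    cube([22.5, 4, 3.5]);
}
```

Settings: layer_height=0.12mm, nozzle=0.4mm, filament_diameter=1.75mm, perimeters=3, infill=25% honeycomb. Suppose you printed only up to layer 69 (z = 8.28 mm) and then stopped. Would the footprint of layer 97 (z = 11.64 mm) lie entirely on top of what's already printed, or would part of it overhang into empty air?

Compare the two slices. At z = 8.28: the 27×10.5 cube contributes its full rectangle (area 283.50 mm²); the cube at (14.5, 16) is absent (z outside [8.5, 12]); Merging all regions: only the 27×10.5 cube is present, so the union is just that shape — area = 283.50 mm². At z = 11.64: the 27×10.5 cube contributes its full rectangle (area 283.50 mm²); the 22.5×4 cube at (14.5, 16) contributes its full rectangle (area 90.00 mm²); Merging all regions: the 2 present regions are separate (no shared area or edge), so areas and boundary lengths simply add and each stays a separate island — area = 373.50 mm². Checking containment: at z = 11.64 the cross-section extends beyond the z = 8.28 cross-section by about 90.00 mm².

part overhangs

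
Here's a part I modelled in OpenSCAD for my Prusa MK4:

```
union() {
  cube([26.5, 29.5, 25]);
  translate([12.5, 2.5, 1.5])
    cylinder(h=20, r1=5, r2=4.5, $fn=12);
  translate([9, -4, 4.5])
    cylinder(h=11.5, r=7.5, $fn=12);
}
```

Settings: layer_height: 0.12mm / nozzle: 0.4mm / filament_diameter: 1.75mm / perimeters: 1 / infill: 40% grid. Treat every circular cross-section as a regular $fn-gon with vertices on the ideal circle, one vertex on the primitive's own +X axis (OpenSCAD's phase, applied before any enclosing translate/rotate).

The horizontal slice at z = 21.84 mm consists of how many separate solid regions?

1

At z = 21.84 mm: the cube is present — its section is the full 26.5×29.5 rectangle; the cone at (12.5, 2.5) does not reach this height (z outside [1.5, 21.5]); the cylinder at (9, -4) is absent (z outside [4.5, 16]); Combining (union): only the 26.5×29.5 cube is present, so the union is just that shape — 1 connected region. The result has 1 disconnected region.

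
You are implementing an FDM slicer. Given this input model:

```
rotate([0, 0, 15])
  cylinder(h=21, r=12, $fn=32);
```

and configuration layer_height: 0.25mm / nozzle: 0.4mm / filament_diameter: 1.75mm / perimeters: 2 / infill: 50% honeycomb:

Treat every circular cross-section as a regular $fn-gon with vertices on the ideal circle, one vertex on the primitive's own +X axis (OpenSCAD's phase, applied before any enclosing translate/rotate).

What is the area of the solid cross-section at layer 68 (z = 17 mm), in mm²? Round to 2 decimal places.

At z = 17 mm: the cylinder: section is a regular 32-gon, circumradius r=12 (area = (32/2)·12.000²·sin(360°/32) = 449.49 mm²); (whole slice rotated 15° about Z — lengths, areas and connectivity unchanged). Overall, the cross-section is a single solid region. Net area = 449.49 mm².

449.49 mm²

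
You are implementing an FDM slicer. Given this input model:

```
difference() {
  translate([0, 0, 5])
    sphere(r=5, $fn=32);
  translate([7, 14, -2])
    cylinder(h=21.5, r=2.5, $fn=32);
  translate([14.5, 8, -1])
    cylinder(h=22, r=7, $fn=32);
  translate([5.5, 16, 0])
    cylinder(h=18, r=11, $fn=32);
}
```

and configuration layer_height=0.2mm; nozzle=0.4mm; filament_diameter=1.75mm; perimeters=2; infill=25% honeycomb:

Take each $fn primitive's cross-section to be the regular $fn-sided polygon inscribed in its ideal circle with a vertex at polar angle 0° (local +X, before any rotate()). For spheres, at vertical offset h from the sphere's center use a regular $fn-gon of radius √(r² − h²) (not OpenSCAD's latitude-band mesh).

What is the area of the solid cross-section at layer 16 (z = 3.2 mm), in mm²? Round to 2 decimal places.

At z = 3.2 mm: the r=5 sphere slices to a regular 32-gon of circumradius 4.665 (√(r²−h²) with h=1.8 from center) (area = (32/2)·4.665²·sin(360°/32) = 67.92 mm²); the cylinder at (7, 14): section is a regular 32-gon, circumradius r=2.5 (area = (32/2)·2.500²·sin(360°/32) = 19.51 mm²); the cylinder at (14.5, 8): section is a regular 32-gon, circumradius r=7 (area = (32/2)·7.000²·sin(360°/32) = 152.95 mm²); the r=11 cylinder at (5.5, 16) contributes a regular 32-gon of circumradius 11 (area = (32/2)·11.000²·sin(360°/32) = 377.69 mm²); After the difference (first − rest): starting from the r=5 sphere (67.92 mm²), the r=2.5 cylinder at (7, 14) misses the remaining region (no effect); the r=7 cylinder at (14.5, 8) misses the remaining region (no effect); the r=11 cylinder at (5.5, 16) misses the remaining region (no effect) — area = 67.92 mm². Overall, the cross-section is a single solid region. Net area = 67.92 mm².

67.92 mm²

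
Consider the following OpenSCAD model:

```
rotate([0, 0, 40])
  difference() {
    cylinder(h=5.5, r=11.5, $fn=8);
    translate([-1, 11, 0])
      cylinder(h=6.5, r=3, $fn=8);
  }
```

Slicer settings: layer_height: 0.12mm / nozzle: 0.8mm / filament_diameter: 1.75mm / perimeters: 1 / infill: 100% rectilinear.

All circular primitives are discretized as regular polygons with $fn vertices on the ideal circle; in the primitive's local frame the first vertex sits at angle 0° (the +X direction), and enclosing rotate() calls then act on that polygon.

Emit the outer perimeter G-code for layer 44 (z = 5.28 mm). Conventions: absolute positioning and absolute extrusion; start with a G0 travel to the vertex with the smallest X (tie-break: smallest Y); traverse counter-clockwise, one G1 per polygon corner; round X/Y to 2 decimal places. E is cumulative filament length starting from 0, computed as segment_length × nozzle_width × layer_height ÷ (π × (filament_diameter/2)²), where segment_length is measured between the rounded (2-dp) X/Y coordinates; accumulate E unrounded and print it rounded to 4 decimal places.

At z = 5.28 mm: the r=11.5 cylinder gives a regular 8-gon of circumradius 11.5 (constant along its height); the r=3 cylinder at (-1, 11) contributes a regular 8-gon of circumradius 3; Taking the first minus the rest: starting from the r=11.5 cylinder, the r=3 cylinder at (-1, 11) partially overlaps it — only the 11.84 mm² overlap (of its 25.46 mm²) is removed, clipping the outline — 1 connected region; (whole slice rotated 40° about Z — lengths, areas and connectivity unchanged). The outline is a single polygon with 12 vertices. Extrusion per mm of travel: 0.8 × 0.12 / (π × 0.875²) = 0.039912. Accumulating E over each segment gives final E = 2.8857.

G0 X-11.46 Y1.00 Z5.28
G1 X-8.81 Y-7.39 E0.3512
G1 X-1.00 Y-11.46 E0.7027
G1 X7.39 Y-8.81 E1.0538
G1 X11.46 Y-1.00 E1.4053
G1 X8.81 Y7.39 E1.7565
G1 X1.00 Y11.46 E2.1080
G1 X-5.45 Y9.42 E2.3780
G1 X-4.85 Y7.52 E2.4575
G1 X-5.91 Y5.49 E2.5489
G1 X-8.10 Y4.80 E2.6406
G1 X-9.19 Y5.36 E2.6895
G1 X-11.46 Y1.00 E2.8857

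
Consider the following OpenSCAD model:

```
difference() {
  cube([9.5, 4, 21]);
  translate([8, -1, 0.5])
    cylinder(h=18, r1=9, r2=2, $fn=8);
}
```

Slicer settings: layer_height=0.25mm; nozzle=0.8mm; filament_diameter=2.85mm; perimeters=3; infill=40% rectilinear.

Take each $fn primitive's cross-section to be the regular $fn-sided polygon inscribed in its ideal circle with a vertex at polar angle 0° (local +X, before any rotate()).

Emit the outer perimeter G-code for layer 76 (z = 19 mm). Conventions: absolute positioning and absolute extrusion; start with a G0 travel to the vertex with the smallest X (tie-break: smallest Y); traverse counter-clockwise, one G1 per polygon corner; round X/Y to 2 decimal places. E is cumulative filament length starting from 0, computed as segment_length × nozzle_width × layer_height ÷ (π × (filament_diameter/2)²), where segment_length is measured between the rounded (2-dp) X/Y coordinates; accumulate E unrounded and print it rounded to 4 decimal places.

G0 X0.00 Y0.00 Z19.00
G1 X9.50 Y0.00 E0.2978
G1 X9.50 Y4.00 E0.4232
G1 X0.00 Y4.00 E0.7211
G1 X0.00 Y0.00 E0.8465

At z = 19 mm: the 9.5×4 cube contributes its full rectangle; the cone at (8, -1) is not intersected at this z (z outside [0.5, 18.5]); Taking the first minus the rest: none of the subtracted shapes is present at this height, so the 9.5×4 cube is unchanged — 1 connected region. The outline is a single polygon with 4 vertices. Extrusion per mm of travel: 0.8 × 0.25 / (π × 1.425²) = 0.031351. Accumulating E over each segment gives final E = 0.8465.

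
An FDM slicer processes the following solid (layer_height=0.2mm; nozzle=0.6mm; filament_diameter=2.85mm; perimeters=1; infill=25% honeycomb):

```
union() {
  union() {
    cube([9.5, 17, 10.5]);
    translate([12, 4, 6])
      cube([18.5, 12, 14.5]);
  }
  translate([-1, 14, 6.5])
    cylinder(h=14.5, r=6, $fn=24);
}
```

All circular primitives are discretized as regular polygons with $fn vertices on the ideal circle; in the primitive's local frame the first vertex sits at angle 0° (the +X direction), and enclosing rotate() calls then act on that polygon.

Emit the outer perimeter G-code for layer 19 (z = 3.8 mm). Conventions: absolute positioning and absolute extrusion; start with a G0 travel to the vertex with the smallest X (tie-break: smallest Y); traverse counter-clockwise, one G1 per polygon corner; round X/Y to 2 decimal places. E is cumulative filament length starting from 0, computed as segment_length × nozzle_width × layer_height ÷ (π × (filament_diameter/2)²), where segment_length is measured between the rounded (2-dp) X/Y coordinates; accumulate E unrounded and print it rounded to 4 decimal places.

At z = 3.8 mm: the 9.5×17 cube contributes its full rectangle; the cube at (12, 4) does not reach this height (z outside [6, 20.5]); Taking the union: only the 9.5×17 cube is present, so the union is just that shape — 1 connected region; the cylinder at (-1, 14) is absent (z outside [6.5, 21]); Taking the union: only that combined region is present, so the union is just that shape — 1 connected region. The outline is a single polygon with 4 vertices. Extrusion per mm of travel: 0.6 × 0.2 / (π × 1.425²) = 0.018811. Accumulating E over each segment gives final E = 0.9970.

G0 X0.00 Y0.00 Z3.80
G1 X9.50 Y0.00 E0.1787
G1 X9.50 Y17.00 E0.4985
G1 X0.00 Y17.00 E0.6772
G1 X0.00 Y0.00 E0.9970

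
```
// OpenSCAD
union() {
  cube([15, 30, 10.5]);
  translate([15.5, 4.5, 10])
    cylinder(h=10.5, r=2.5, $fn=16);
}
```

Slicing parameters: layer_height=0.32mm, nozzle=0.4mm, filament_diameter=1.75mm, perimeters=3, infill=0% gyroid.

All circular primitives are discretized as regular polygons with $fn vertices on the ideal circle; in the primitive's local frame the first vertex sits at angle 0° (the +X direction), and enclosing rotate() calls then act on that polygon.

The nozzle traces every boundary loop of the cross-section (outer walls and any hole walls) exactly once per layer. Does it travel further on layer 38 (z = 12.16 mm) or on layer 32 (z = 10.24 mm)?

Layer 38 (z = 12.16): the cube is not intersected at this z (z outside [0, 10.5]); the r=2.5 cylinder at (15.5, 4.5) gives a regular 16-gon of circumradius 2.5 (constant along its height) (perimeter = 2·16·2.500·sin(180°/16) = 15.61 mm); Taking the union: only the r=2.5 cylinder at (15.5, 4.5) is present, so the union is just that shape — boundary = 15.61 mm. So its perimeter = 15.61 mm. Layer 32 (z = 10.24): the cube (footprint 15×30) is included at this height (perimeter 90.00 mm); the r=2.5 cylinder at (15.5, 4.5) gives a regular 16-gon of circumradius 2.5 (constant along its height) (perimeter = 2·16·2.500·sin(180°/16) = 15.61 mm); Combining (union): the regions partially overlap (shared area 7.12 mm²), so the edge portions inside another operand are dropped and the merged outline is re-measured after clipping — boundary = 94.02 mm. So its perimeter = 94.02 mm. Layer 32 is larger (94.02 vs 15.61 mm).

layer 32 (z = 10.24 mm)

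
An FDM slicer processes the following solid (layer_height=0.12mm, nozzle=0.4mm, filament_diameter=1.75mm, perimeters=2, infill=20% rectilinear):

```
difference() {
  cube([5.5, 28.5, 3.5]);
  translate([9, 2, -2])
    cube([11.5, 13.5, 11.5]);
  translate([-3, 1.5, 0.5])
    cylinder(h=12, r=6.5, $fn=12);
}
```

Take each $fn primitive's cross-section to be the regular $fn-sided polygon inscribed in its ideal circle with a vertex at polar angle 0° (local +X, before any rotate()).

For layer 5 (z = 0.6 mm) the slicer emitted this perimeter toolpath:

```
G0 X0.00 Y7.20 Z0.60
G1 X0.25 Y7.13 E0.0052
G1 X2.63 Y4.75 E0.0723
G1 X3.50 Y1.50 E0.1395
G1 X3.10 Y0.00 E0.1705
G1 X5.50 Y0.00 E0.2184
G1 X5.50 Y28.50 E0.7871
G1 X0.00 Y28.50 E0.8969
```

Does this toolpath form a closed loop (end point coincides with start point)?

no

Start point (G0): (0.00, 7.20). End point (last G1): the path does not return to the start — open.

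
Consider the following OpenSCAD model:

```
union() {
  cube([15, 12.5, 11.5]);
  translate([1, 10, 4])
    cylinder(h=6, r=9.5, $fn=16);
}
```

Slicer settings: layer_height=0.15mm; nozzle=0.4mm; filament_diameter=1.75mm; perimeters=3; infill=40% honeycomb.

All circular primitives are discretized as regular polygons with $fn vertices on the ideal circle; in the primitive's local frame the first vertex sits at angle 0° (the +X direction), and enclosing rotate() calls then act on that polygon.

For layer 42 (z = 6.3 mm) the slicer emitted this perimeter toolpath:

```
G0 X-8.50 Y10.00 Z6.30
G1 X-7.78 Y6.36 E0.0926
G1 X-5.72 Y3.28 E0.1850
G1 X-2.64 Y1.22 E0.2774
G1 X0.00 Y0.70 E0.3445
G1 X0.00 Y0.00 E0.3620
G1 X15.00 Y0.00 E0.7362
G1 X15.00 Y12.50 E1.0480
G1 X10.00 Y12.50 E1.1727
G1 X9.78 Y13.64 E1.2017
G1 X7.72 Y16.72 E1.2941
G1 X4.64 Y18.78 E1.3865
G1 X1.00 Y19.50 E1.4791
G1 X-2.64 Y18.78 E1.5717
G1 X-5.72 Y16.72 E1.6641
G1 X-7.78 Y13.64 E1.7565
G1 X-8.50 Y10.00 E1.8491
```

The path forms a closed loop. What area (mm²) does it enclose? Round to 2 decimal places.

Apply the shoelace formula to the sequence of (X, Y) vertices; enclosed area = 359.82 mm².

359.82 mm²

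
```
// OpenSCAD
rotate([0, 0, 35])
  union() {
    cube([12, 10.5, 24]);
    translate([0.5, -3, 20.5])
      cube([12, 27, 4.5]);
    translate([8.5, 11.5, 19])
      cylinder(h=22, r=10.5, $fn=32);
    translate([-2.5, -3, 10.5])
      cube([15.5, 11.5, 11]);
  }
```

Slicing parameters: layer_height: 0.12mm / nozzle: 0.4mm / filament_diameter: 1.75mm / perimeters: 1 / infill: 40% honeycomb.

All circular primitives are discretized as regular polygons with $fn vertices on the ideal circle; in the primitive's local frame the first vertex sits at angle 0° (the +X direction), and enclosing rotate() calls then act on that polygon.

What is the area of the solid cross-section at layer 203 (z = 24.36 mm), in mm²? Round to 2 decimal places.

437.20 mm²

At z = 24.36 mm: the cube is not intersected at this z (z outside [0, 24]); the 12×27 cube at (0.5, -3) contributes its full rectangle (area 324.00 mm²); the cylinder at (8.5, 11.5): section is a regular 32-gon, circumradius r=10.5 (area = (32/2)·10.500²·sin(360°/32) = 344.14 mm²); the cube at (-2.5, -3) does not reach this height (z outside [10.5, 21.5]); Merging all regions: the regions partially overlap — summed areas 668.14 mm² minus the doubly-counted overlap 230.94 mm² gives 437.20 mm² — area = 437.20 mm²; (whole slice rotated 35° about Z — lengths, areas and connectivity unchanged). Overall, the cross-section is a single solid region. Net area = 437.20 mm².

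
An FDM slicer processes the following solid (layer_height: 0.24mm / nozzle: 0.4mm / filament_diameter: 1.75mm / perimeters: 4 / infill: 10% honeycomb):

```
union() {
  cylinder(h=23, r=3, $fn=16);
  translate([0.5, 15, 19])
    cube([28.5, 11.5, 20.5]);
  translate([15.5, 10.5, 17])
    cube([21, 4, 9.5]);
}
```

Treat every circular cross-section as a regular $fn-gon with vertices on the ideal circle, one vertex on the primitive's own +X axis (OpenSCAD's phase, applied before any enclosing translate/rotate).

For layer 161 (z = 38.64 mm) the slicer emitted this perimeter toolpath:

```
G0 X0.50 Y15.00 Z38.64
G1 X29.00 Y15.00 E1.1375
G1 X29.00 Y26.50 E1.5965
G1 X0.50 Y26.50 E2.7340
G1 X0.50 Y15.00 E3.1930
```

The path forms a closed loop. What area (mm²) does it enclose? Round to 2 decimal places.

Apply the shoelace formula to the sequence of (X, Y) vertices; enclosed area = 327.75 mm².

327.75 mm²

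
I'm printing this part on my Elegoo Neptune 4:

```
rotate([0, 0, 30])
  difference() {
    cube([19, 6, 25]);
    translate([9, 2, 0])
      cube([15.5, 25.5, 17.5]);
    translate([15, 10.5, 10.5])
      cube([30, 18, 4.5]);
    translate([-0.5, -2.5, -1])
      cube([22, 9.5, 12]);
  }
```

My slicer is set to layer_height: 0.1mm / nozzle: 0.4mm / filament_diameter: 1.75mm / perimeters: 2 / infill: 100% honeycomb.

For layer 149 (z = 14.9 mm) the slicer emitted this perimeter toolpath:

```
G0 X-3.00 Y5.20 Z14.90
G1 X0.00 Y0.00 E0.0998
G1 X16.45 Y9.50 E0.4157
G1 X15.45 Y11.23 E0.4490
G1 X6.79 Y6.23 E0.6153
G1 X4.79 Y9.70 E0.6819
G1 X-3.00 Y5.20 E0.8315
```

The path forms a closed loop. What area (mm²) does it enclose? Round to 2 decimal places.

Apply the shoelace formula to the sequence of (X, Y) vertices; enclosed area = 73.99 mm².

73.99 mm²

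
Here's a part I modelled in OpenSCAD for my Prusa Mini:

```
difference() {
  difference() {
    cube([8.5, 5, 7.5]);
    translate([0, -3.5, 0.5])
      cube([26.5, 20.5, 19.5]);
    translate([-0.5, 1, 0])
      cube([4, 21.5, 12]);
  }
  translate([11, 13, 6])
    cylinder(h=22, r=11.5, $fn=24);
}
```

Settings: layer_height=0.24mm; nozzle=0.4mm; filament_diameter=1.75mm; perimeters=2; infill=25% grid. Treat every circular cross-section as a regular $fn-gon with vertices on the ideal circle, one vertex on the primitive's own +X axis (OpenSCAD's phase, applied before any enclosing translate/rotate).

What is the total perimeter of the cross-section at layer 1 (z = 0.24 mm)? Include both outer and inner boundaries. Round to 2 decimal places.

27.00 mm

At z = 0.24 mm: the 8.5×5 cube contributes its full rectangle (perimeter 27.00 mm); the cube at (0, -3.5) is absent (z outside [0.5, 20]); the 4×21.5 cube at (-0.5, 1) contributes its full rectangle (perimeter 51.00 mm); Taking the first minus the rest: starting from the 8.5×5 cube, the 4×21.5 cube at (-0.5, 1) partially overlaps it — only the 14.00 mm² overlap (of its 86.00 mm²) is removed, clipping the outline — boundary = 27.00 mm; the cylinder at (11, 13) is not intersected at this z (z outside [6, 28]); After the difference (first − rest): none of the subtracted shapes is present at this height, so that combined region is unchanged — boundary = 27.00 mm. Overall, the cross-section is a single solid region. Total boundary length (outer) = 27.00 mm.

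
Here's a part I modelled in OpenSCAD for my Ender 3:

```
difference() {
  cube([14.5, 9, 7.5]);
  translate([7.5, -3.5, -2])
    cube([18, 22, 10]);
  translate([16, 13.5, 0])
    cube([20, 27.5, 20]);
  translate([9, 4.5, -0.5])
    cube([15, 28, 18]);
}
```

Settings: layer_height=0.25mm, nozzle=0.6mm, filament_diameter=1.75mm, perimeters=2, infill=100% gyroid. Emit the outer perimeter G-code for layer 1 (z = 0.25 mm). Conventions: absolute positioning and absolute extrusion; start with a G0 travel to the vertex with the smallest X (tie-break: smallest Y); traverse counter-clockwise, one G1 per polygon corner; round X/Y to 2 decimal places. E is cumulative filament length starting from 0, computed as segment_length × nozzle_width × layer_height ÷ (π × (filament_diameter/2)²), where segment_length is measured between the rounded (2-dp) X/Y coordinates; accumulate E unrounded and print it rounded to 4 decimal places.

At z = 0.25 mm: the 14.5×9 cube contributes its full rectangle; the cube at (7.5, -3.5) is present — its section is the full 18×22 rectangle; the 20×27.5 cube at (16, 13.5) contributes its full rectangle; the 15×28 cube at (9, 4.5) contributes its full rectangle; After the difference (first − rest): starting from the 14.5×9 cube, the 18×22 cube at (7.5, -3.5) partially overlaps it — only the 63.00 mm² overlap (of its 396.00 mm²) is removed, clipping the outline; the 20×27.5 cube at (16, 13.5) misses the remaining region (no effect); the 15×28 cube at (9, 4.5) misses the remaining region (no effect) — 1 connected region. The outline is a single polygon with 4 vertices. Extrusion per mm of travel: 0.6 × 0.25 / (π × 0.875²) = 0.062363. Accumulating E over each segment gives final E = 2.0580.

G0 X0.00 Y0.00 Z0.25
G1 X7.50 Y0.00 E0.4677
G1 X7.50 Y9.00 E1.0290
G1 X0.00 Y9.00 E1.4967
G1 X0.00 Y0.00 E2.0580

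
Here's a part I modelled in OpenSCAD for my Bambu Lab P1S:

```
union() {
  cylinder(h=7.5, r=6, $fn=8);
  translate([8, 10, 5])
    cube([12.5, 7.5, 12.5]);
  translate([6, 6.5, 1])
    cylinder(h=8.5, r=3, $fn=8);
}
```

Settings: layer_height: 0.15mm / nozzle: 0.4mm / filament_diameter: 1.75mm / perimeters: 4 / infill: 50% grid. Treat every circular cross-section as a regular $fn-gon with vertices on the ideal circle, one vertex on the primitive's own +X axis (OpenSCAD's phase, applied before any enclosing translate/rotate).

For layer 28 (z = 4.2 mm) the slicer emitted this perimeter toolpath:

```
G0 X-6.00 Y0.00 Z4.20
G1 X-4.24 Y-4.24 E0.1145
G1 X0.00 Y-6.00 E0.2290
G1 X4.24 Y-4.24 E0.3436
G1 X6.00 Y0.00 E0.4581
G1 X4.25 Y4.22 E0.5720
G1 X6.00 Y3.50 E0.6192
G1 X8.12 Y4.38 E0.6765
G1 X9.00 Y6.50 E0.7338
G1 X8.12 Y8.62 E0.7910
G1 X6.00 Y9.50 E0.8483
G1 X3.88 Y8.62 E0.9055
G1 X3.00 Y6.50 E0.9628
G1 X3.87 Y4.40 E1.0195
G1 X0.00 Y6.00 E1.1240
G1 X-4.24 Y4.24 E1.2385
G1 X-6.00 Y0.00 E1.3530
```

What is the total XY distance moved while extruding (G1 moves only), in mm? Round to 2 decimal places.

54.24 mm

Sum the Euclidean lengths of each G1 segment: total = 54.24 mm.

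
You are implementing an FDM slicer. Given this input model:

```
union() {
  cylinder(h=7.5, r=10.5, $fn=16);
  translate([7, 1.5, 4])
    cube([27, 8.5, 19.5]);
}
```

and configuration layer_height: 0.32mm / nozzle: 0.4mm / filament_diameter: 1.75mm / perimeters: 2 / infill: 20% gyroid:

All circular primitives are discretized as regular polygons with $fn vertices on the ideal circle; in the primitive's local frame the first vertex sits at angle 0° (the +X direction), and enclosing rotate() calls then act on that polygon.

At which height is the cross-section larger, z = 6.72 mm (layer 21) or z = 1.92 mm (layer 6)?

Layer 21 (z = 6.72): the cylinder: section is a regular 16-gon, circumradius r=10.5 (area = (16/2)·10.500²·sin(360°/16) = 337.53 mm²); the 27×8.5 cube at (7, 1.5) contributes its full rectangle (area 229.50 mm²); Taking the union: the regions partially overlap — summed areas 567.03 mm² minus the doubly-counted overlap 12.82 mm² gives 554.21 mm² — area = 554.21 mm². So its area = 554.21 mm². Layer 6 (z = 1.92): the cylinder: section is a regular 16-gon, circumradius r=10.5 (area = (16/2)·10.500²·sin(360°/16) = 337.53 mm²); the cube at (7, 1.5) is absent (z outside [4, 23.5]); Merging all regions: only the r=10.5 cylinder is present, so the union is just that shape — area = 337.53 mm². So its area = 337.53 mm². Layer 21 is larger (554.21 vs 337.53 mm²).

layer 21 (z = 6.72 mm)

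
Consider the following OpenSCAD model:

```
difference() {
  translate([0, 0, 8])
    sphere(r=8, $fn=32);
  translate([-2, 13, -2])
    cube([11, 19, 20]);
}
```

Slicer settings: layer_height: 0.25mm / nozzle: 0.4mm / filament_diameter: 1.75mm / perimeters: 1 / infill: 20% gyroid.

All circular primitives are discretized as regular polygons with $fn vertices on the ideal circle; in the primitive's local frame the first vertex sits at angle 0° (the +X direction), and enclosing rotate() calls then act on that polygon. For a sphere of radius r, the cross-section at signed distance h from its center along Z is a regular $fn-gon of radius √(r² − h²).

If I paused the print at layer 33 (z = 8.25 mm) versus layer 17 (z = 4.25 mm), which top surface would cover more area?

Layer 33 (z = 8.25): the sphere: section is a regular 32-gon, circumradius = √(r²−h²) = √(8²−0.25²) = 7.996 (area = (32/2)·7.996²·sin(360°/32) = 199.58 mm²); the cube at (-2, 13) (footprint 11×19) is included at this height (area 209.00 mm²); Taking the first minus the rest: starting from the r=8 sphere (199.58 mm²), the 11×19 cube at (-2, 13) misses the remaining region (no effect) — area = 199.58 mm². So its area = 199.58 mm². Layer 17 (z = 4.25): the sphere: section is a regular 32-gon, circumradius = √(r²−h²) = √(8²−3.75²) = 7.067 (area = (32/2)·7.067²·sin(360°/32) = 155.88 mm²); the cube at (-2, 13) (footprint 11×19) is included at this height (area 209.00 mm²); Subtracting the remaining from the first: starting from the r=8 sphere (155.88 mm²), the 11×19 cube at (-2, 13) misses the remaining region (no effect) — area = 155.88 mm². So its area = 155.88 mm². Layer 33 is larger (199.58 vs 155.88 mm²).

layer 33 (z = 8.25 mm)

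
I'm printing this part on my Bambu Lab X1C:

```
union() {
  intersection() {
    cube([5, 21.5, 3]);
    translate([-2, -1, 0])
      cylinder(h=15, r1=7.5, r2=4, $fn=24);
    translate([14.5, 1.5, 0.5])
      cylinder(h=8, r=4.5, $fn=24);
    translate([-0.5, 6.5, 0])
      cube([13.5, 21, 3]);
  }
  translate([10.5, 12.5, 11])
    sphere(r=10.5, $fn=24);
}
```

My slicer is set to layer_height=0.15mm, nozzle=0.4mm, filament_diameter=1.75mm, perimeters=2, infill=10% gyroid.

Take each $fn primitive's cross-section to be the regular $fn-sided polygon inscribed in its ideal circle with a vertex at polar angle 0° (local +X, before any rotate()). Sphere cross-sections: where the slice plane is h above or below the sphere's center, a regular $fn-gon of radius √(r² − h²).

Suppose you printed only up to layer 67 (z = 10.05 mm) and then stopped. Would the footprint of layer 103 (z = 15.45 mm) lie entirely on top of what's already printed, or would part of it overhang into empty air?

entirely on top

Compare the two slices. At z = 10.05: the cube is absent (z outside [0, 3]); the cone at (-2, -1) (r1=7.5→r2=4) has section circumradius 5.155 here — a regular 24-gon (area = (24/2)·5.155²·sin(360°/24) = 82.53 mm²); the cylinder at (14.5, 1.5) is absent (z outside [0.5, 8.5]); the cube at (-0.5, 6.5) is absent (z outside [0, 3]); Keeping only the common overlap: at least one operand is absent at this height, so nothing remains; the r=10.5 sphere at (10.5, 12.5) slices to a regular 24-gon of circumradius 10.457 (√(r²−h²) with h=0.95 from center) (area = (24/2)·10.457²·sin(360°/24) = 339.61 mm²); Taking the union: only the r=10.5 sphere at (10.5, 12.5) is present, so the union is just that shape — area = 339.61 mm². At z = 15.45: the cube is not intersected at this z (z outside [0, 3]); the cone at (-2, -1) is absent (z outside [0, 15]); the cylinder at (14.5, 1.5) is not intersected at this z (z outside [0.5, 8.5]); the cube at (-0.5, 6.5) does not reach this height (z outside [0, 3]); Keeping only the common overlap: at least one operand is absent at this height, so nothing remains; the sphere at (10.5, 12.5): section is a regular 24-gon, circumradius = √(r²−h²) = √(10.5²−4.45²) = 9.510 (area = (24/2)·9.510²·sin(360°/24) = 280.91 mm²); Combining (union): only the r=10.5 sphere at (10.5, 12.5) is present, so the union is just that shape — area = 280.91 mm². Checking containment: the cross-section at z = 15.45 is a subset of the cross-section at z = 10.05.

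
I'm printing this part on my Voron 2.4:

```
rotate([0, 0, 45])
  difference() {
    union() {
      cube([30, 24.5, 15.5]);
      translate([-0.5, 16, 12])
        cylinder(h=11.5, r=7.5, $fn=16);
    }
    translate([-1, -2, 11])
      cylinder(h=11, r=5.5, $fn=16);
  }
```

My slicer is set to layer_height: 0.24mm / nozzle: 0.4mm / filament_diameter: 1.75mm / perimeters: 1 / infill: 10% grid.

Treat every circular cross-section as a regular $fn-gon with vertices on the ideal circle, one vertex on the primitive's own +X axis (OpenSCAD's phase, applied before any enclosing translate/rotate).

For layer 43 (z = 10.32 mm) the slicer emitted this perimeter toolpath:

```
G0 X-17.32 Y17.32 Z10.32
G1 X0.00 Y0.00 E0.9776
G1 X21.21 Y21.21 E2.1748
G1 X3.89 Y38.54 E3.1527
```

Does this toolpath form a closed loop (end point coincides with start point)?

Start point (G0): (-17.32, 17.32). End point (last G1): the path does not return to the start — open.

no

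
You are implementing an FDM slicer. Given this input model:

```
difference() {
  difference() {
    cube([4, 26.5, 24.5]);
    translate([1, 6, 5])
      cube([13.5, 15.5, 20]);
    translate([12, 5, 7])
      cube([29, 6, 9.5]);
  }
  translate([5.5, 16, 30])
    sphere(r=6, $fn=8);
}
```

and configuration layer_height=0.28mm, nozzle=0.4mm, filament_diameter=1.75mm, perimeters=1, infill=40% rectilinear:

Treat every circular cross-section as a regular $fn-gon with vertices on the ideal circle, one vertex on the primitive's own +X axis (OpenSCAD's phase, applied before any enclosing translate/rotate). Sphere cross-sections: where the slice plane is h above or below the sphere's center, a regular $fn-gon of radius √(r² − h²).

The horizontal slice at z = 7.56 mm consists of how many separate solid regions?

At z = 7.56 mm: the cube (footprint 4×26.5) is included at this height; the 13.5×15.5 cube at (1, 6) contributes its full rectangle; the cube at (12, 5) is present — its section is the full 29×6 rectangle; Taking the first minus the rest: starting from the 4×26.5 cube, the 13.5×15.5 cube at (1, 6) partially overlaps it — only the 46.50 mm² overlap (of its 209.25 mm²) is removed, clipping the outline; the 29×6 cube at (12, 5) misses the remaining region (no effect) — 1 connected region; the sphere at (5.5, 16) is absent (|z−center|=22.440 > r=6); Taking the first minus the rest: none of the subtracted shapes is present at this height, so the result so far is unchanged — 1 connected region. The result has 1 disconnected region.

1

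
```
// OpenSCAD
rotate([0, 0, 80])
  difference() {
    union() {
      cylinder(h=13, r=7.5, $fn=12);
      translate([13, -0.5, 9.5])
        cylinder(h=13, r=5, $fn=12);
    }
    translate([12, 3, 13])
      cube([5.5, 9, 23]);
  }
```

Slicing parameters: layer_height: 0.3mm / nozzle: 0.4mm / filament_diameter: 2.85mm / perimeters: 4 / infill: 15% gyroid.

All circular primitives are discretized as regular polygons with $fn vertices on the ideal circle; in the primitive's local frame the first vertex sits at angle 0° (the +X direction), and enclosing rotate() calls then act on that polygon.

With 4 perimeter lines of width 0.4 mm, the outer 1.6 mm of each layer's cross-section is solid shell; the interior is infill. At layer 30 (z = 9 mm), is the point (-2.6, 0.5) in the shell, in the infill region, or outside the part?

At z = 9 mm: the cylinder: section is a regular 12-gon, circumradius r=7.5; the cylinder at (13, -0.5) does not reach this height (z outside [9.5, 22.5]); Combining (union): only the r=7.5 cylinder is present, so the union is just that shape — 1 connected region; the cube at (12, 3) is not intersected at this z (z outside [13, 36]); Taking the first minus the rest: none of the subtracted shapes is present at this height, so that combined region is unchanged — 1 connected region; (rotated 80° about Z; rotation is an isometry so areas/perimeters/island counts are preserved). Overall, the cross-section is a single solid region. Undo the 80° rotation: the query point maps to (0.041, 2.647) in the un-rotated model frame. The nearest boundary edge runs (3.75, 6.50)→(0.00, 7.50); distance from the point to it = 4.68 mm. The point is inside the cross-section and 4.68 mm from the nearest boundary — more than the 1.6 mm shell width (4 × 0.4), so it's in the infill interior.

infill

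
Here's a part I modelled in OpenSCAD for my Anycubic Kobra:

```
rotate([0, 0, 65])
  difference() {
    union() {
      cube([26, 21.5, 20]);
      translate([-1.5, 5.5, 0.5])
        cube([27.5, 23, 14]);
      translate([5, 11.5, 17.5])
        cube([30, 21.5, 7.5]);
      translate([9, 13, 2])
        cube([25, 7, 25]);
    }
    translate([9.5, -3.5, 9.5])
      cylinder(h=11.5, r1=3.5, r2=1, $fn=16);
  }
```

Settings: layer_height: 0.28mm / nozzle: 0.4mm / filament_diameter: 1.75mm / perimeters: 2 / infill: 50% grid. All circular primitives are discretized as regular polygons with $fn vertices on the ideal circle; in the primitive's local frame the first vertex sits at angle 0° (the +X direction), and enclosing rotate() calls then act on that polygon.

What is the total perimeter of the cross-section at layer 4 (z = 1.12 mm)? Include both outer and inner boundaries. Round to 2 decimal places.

At z = 1.12 mm: the 26×21.5 cube contributes its full rectangle (perimeter 95.00 mm); the cube at (-1.5, 5.5) is present — its section is the full 27.5×23 rectangle (perimeter 101.00 mm); the cube at (5, 11.5) is absent (z outside [17.5, 25]); the cube at (9, 13) is absent (z outside [2, 27]); Taking the union: the regions partially overlap (shared area 416.00 mm²), so the edge portions inside another operand are dropped and the merged outline is re-measured after clipping — boundary = 112.00 mm; the cone at (9.5, -3.5) is not intersected at this z (z outside [9.5, 21]); After the difference (first − rest): none of the subtracted shapes is present at this height, so that combined region is unchanged — boundary = 112.00 mm; (rotated 65° about Z; rotation is an isometry so areas/perimeters/island counts are preserved). Overall, the cross-section is a single solid region. Total boundary length (outer) = 112.00 mm.

112.00 mm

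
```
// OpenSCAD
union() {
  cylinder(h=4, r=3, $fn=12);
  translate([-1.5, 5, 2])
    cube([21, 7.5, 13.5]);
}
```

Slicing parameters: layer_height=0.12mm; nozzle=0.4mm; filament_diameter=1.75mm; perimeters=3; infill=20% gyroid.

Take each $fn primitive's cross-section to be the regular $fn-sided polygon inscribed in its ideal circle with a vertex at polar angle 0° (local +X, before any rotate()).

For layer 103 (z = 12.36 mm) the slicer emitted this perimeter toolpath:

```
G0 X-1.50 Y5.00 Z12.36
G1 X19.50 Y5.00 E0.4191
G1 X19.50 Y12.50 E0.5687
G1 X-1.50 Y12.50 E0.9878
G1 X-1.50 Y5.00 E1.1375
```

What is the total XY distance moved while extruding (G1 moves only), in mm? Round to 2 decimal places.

57.00 mm

Sum the Euclidean lengths of each G1 segment: total = 57.00 mm.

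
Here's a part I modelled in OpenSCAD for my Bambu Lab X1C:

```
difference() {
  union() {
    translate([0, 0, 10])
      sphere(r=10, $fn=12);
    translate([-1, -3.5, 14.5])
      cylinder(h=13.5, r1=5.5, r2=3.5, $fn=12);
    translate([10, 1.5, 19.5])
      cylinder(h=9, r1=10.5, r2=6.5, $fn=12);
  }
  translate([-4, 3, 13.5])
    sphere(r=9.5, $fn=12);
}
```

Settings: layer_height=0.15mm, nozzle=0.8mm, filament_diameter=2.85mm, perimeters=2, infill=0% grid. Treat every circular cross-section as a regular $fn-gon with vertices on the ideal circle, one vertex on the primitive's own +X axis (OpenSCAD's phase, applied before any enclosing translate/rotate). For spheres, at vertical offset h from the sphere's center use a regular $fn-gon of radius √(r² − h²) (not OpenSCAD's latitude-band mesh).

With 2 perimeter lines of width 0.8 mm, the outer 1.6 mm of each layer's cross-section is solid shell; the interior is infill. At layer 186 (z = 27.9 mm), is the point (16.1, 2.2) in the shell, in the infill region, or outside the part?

shell

At z = 27.9 mm: the sphere is absent (|z−center|=17.900 > r=10); the cone at (-1, -3.5): at t=0.993 of its height the radius interpolates to r₁+(r₂−r₁)t = 3.515, giving a regular 12-gon of that circumradius; the cone at (10, 1.5): at t=0.933 of its height the radius interpolates to r₁+(r₂−r₁)t = 6.767, giving a regular 12-gon of that circumradius; Taking the union: the 2 present regions are separate (no shared area or edge), so areas and boundary lengths simply add and each stays a separate island — 2 connected regions; the sphere at (-4, 3) does not reach this height (|z−center|=14.400 > r=9.5); Subtracting the remaining from the first: none of the subtracted shapes is present at this height, so the result so far is unchanged — 2 connected regions. Overall, the cross-section has 2 separate islands. The nearest boundary edge runs (15.86, 4.88)→(16.77, 1.50); distance from the point to it = 0.46 mm. (Shell/infill is judged within the island containing the point — the largest one.) The point is inside the cross-section, 0.46 mm from the nearest boundary — within the 1.6 mm shell band (2 × 0.8).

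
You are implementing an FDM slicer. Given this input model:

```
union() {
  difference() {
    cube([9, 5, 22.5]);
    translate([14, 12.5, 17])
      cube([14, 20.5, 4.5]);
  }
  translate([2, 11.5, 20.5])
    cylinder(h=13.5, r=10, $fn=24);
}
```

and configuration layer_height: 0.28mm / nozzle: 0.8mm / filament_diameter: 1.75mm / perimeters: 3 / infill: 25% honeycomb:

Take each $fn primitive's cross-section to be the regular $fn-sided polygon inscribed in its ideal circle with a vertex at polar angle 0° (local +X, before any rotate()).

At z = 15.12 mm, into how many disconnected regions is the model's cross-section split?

At z = 15.12 mm: the cube is present — its section is the full 9×5 rectangle; the cube at (14, 12.5) is not intersected at this z (z outside [17, 21.5]); After the difference (first − rest): none of the subtracted shapes is present at this height, so the 9×5 cube is unchanged — 1 connected region; the cylinder at (2, 11.5) is absent (z outside [20.5, 34]); Taking the union: only the result so far is present, so the union is just that shape — 1 connected region. The result has 1 disconnected region.

1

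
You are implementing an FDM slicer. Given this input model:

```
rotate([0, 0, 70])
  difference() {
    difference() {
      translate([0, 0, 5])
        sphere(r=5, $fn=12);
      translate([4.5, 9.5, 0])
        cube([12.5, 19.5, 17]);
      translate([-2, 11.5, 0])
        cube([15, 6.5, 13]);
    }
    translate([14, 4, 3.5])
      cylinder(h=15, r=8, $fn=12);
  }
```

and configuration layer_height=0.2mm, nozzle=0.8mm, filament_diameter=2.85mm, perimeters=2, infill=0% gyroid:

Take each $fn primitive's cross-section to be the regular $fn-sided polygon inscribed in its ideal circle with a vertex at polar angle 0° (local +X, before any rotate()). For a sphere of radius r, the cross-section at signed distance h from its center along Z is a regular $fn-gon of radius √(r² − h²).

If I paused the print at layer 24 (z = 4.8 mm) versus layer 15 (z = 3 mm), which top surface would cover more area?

Layer 24 (z = 4.8): the r=5 sphere slices to a regular 12-gon of circumradius 4.996 (√(r²−h²) with h=0.2 from center) (area = (12/2)·4.996²·sin(360°/12) = 74.88 mm²); the 12.5×19.5 cube at (4.5, 9.5) contributes its full rectangle (area 243.75 mm²); the cube at (-2, 11.5) is present — its section is the full 15×6.5 rectangle (area 97.50 mm²); Taking the first minus the rest: starting from the r=5 sphere (74.88 mm²), the 12.5×19.5 cube at (4.5, 9.5) misses the remaining region (no effect); the 15×6.5 cube at (-2, 11.5) misses the remaining region (no effect) — area = 74.88 mm²; the cylinder at (14, 4): section is a regular 12-gon, circumradius r=8 (area = (12/2)·8.000²·sin(360°/12) = 192.00 mm²); Taking the first minus the rest: starting from the result so far (74.88 mm²), the r=8 cylinder at (14, 4) misses the remaining region (no effect) — area = 74.88 mm²; (rotated 70° about Z; rotation is an isometry so areas/perimeters/island counts are preserved). So its area = 74.88 mm². Layer 15 (z = 3): the sphere: section is a regular 12-gon, circumradius = √(r²−h²) = √(5²−2²) = 4.583 (area = (12/2)·4.583²·sin(360°/12) = 63.00 mm²); the cube at (4.5, 9.5) is present — its section is the full 12.5×19.5 rectangle (area 243.75 mm²); the cube at (-2, 11.5) is present — its section is the full 15×6.5 rectangle (area 97.50 mm²); Subtracting the remaining from the first: starting from the r=5 sphere (63.00 mm²), the 12.5×19.5 cube at (4.5, 9.5) misses the remaining region (no effect); the 15×6.5 cube at (-2, 11.5) misses the remaining region (no effect) — area = 63.00 mm²; the cylinder at (14, 4) is absent (z outside [3.5, 18.5]); After the difference (first − rest): none of the subtracted shapes is present at this height, so that combined region is unchanged — area = 63.00 mm²; (rotated 70° about Z; rotation is an isometry so areas/perimeters/island counts are preserved). So its area = 63.00 mm². Layer 24 is larger (74.88 vs 63.00 mm²).

layer 24 (z = 4.8 mm)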